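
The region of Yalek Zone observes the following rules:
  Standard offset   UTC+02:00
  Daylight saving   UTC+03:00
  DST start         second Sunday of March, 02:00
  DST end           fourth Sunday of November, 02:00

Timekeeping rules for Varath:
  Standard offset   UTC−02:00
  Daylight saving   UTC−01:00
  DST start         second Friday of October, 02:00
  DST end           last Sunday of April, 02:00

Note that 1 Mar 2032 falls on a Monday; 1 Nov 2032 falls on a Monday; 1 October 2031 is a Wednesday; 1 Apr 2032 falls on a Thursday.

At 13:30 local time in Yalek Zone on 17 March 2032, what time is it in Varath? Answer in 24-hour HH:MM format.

09:30

1 March 2032 is a Monday, so the first Sunday is March 7 and the second is March 14.
1 November 2032 is a Monday, so the first Sunday is November 7 and the fourth is November 28.
17 March 2032 lies within the daylight-saving period (14 March – 28 November), so Yalek Zone is on daylight time, UTC+03:00.
13:30 Yalek Zone − 3h = 10:30 UTC.
1 October 2031 is a Wednesday, so the first Friday is October 3 and the second is October 10.
1 April 2032 is a Thursday, so Sundays fall on 4, 11, 18, 25; the last is April 25.
At the standard offset (UTC−02:00), 10:30 UTC − 2h = 08:30 Varath standard time.
The standard-time date in Varath, 17 March 2032, falls between 10 October 2031 and 25 April 2032, so daylight saving is in effect and Varath is at UTC−01:00.
10:30 UTC − 1h = 09:30 Varath.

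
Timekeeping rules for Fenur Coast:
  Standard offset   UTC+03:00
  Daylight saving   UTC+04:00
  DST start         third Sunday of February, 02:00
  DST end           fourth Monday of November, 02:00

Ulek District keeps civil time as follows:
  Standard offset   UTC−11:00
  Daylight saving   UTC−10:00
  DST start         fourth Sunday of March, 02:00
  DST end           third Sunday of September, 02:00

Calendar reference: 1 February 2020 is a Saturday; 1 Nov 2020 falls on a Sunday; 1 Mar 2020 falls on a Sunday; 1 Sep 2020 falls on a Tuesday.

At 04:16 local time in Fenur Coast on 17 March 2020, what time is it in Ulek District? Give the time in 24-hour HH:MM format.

13:16

1 February 2020 is a Saturday, so the first Sunday is February 2 and the third is February 16.
1 November 2020 is a Sunday, so the first Monday is November 2 and the fourth is November 23.
17 March 2020 falls between 16 February and 23 November, so daylight saving is in effect and Fenur Coast is at UTC+04:00.
04:16 Fenur Coast − 4h = 00:16 UTC.
1 March 2020 is a Sunday, so the first Sunday is March 1 and the fourth is March 22.
1 September 2020 is a Tuesday, so the first Sunday is September 6 and the third is September 20.
At the standard offset (UTC−11:00), 00:16 UTC − 11h = 13:16 Ulek District standard time (rolling into the previous day, 16 March 2020).
Daylight saving runs 22 March – 20 September; the standard-time date in Ulek District, 16 March 2020, is outside that window, so Ulek District is on standard time at UTC−11:00.
00:16 UTC − 11h = 13:16 Ulek District (rolling into the previous day, 16 March 2020).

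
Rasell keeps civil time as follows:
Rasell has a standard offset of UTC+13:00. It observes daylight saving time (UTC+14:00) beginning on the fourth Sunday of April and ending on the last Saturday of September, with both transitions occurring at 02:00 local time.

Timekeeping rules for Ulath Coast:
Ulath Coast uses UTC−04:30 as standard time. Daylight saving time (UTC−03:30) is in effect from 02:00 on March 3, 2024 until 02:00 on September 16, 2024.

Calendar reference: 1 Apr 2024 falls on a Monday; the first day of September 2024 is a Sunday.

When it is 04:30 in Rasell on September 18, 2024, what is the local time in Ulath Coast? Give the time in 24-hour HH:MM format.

1 April 2024 is a Monday, so the first Sunday is April 7 and the fourth is April 28.
1 September 2024 is a Sunday, so Saturdays fall on 7, 14, 21, 28; the last is September 28.
September 18, 2024 falls between 28 April and 28 September, so daylight saving is in effect and Rasell is at UTC+14:00.
04:30 Rasell − 14h = 14:30 UTC (rolling into the previous day, 17 September 2024).
At the standard offset (UTC−04:30), 14:30 UTC − 4h30m = 10:00 Ulath Coast standard time.
The standard-time date in Ulath Coast, September 17, 2024, is outside the daylight-saving period (3 March – 16 September), so Ulath Coast is on standard time, UTC−04:30.
14:30 UTC − 4h30m = 10:00 Ulath Coast.

10:00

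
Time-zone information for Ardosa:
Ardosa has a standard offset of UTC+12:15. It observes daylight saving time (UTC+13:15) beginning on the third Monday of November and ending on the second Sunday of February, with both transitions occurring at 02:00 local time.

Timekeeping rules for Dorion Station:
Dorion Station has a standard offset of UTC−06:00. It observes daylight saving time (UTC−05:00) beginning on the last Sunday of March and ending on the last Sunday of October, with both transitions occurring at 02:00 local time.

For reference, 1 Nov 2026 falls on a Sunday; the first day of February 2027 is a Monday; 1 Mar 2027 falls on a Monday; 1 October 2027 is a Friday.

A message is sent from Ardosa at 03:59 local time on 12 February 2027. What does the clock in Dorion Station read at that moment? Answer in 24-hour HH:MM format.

08:44

1 November 2026 is a Sunday, so the first Monday is November 2 and the third is November 16.
1 February 2027 is a Monday, so the first Sunday is February 7 and the second is February 14.
12 February 2027 falls between 16 November 2026 and 14 February 2027, so daylight saving is in effect and Ardosa is at UTC+13:15.
03:59 Ardosa − 13h15m = 14:44 UTC (rolling into the previous day, 11 February 2027).
1 March 2027 is a Monday, so Sundays fall on 7, 14, 21, 28; the last is March 28.
1 October 2027 is a Friday, so Sundays fall on 3, 10, 17, 24, 31; the last is October 31.
At the standard offset (UTC−06:00), 14:44 UTC − 6h = 08:44 Dorion Station standard time.
Daylight saving runs 28 March – 31 October; the standard-time date in Dorion Station, 11 February 2027, is outside that window, so Dorion Station is on standard time at UTC−06:00.
14:44 UTC − 6h = 08:44 Dorion Station.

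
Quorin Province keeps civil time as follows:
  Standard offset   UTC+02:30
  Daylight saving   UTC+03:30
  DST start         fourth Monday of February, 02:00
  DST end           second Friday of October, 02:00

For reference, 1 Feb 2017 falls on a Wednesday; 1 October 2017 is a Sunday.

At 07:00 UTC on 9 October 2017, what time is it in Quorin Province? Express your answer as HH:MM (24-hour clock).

10:30

1 February 2017 is a Wednesday, so the first Monday is February 6 and the fourth is February 27.
1 October 2017 is a Sunday, so the first Friday is October 6 and the second is October 13.
At the standard offset (UTC+02:30), 07:00 UTC + 2h30m = 09:30 Quorin Province standard time.
The standard-time date in Quorin Province, 9 October 2017, lies within the daylight-saving period (27 February – 13 October), so Quorin Province is on daylight time, UTC+03:30.
07:00 UTC + 3h30m = 10:30 local.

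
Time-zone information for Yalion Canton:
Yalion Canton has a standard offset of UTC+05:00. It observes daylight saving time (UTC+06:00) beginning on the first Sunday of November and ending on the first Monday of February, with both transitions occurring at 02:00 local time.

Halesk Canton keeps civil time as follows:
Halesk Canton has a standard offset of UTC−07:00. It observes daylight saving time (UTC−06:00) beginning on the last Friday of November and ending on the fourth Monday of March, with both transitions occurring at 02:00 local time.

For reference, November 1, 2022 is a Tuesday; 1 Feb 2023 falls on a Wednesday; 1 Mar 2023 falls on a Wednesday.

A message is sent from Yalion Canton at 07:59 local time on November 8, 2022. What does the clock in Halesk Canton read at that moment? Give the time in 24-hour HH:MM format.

1 November 2022 is a Tuesday, so the first Sunday is November 6.
1 February 2023 is a Wednesday, so the first Monday is February 6.
November 8, 2022 falls between 6 November 2022 and 6 February 2023, so daylight saving is in effect and Yalion Canton is at UTC+06:00.
07:59 Yalion Canton − 6h = 01:59 UTC.
1 November 2022 is a Tuesday, so Fridays fall on 4, 11, 18, 25; the last is November 25.
1 March 2023 is a Wednesday, so the first Monday is March 6 and the fourth is March 27.
At the standard offset (UTC−07:00), 01:59 UTC − 7h = 18:59 Halesk Canton standard time (rolling into the previous day, 7 November 2022).
Daylight saving runs 25 November 2022 – 27 March 2023; the standard-time date in Halesk Canton, November 7, 2022, is outside that window, so Halesk Canton is on standard time at UTC−07:00.
01:59 UTC − 7h = 18:59 Halesk Canton (rolling into the previous day, 7 November 2022).

18:59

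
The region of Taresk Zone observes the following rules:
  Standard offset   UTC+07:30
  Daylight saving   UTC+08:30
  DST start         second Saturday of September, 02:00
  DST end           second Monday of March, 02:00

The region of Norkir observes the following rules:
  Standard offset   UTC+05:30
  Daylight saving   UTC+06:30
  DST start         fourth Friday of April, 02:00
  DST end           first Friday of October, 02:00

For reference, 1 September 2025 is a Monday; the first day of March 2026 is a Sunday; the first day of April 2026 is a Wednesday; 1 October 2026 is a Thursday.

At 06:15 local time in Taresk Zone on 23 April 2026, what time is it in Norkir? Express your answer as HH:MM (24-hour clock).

04:15

1 September 2025 is a Monday, so the first Saturday is September 6 and the second is September 13.
1 March 2026 is a Sunday, so the first Monday is March 2 and the second is March 9.
Daylight saving runs 13 September 2025 – 9 March 2026; 23 April 2026 is outside that window, so Taresk Zone is on standard time at UTC+07:30.
06:15 Taresk Zone − 7h30m = 22:45 UTC (rolling into the previous day, 22 April 2026).
1 April 2026 is a Wednesday, so the first Friday is April 3 and the fourth is April 24.
1 October 2026 is a Thursday, so the first Friday is October 2.
At the standard offset (UTC+05:30), 22:45 UTC + 5h30m = 04:15 Norkir standard time (rolling into the next day, 23 April 2026).
Daylight saving runs 24 April – 2 October; the standard-time date in Norkir, 23 April 2026, is outside that window, so Norkir is on standard time at UTC+05:30.
22:45 UTC + 5h30m = 04:15 Norkir (rolling into the next day, 23 April 2026).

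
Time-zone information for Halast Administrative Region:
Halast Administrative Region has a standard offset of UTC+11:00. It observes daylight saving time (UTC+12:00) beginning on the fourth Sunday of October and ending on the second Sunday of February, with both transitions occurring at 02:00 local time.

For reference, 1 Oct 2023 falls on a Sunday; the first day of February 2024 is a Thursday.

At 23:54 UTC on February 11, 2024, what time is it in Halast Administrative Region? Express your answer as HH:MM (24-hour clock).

10:54

1 October 2023 is a Sunday, so the first Sunday is October 1 and the fourth is October 22.
1 February 2024 is a Thursday, so the first Sunday is February 4 and the second is February 11.
At the standard offset (UTC+11:00), 23:54 UTC + 11h = 10:54 Halast Administrative Region standard time (rolling into the next day, 12 February 2024).
The standard-time date in Halast Administrative Region, February 12, 2024, is outside the daylight-saving period (22 October 2023 – 11 February 2024), so Halast Administrative Region is on standard time, UTC+11:00.
23:54 UTC + 11h = 10:54 local (rolling into the next day, 12 February 2024).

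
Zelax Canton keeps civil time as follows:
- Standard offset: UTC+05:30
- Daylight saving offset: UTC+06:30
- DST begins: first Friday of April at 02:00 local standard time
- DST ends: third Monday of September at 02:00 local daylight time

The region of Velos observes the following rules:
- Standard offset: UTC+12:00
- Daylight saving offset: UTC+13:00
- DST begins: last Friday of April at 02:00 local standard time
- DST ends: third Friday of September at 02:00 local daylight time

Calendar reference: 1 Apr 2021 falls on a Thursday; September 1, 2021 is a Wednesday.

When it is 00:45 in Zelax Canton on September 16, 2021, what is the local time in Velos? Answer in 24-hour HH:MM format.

07:15

1 April 2021 is a Thursday, so the first Friday is April 2.
1 September 2021 is a Wednesday, so the first Monday is September 6 and the third is September 20.
Daylight saving runs 2 April – 20 September; September 16, 2021 is inside that window, so Zelax Canton is at UTC+06:30.
00:45 Zelax Canton − 6h30m = 18:15 UTC (rolling into the previous day, 15 September 2021).
1 April 2021 is a Thursday, so Fridays fall on 2, 9, 16, 23, 30; the last is April 30.
1 September 2021 is a Wednesday, so the first Friday is September 3 and the third is September 17.
At the standard offset (UTC+12:00), 18:15 UTC + 12h = 06:15 Velos standard time (rolling into the next day, 16 September 2021).
The standard-time date in Velos, September 16, 2021, lies within the daylight-saving period (30 April – 17 September), so Velos is on daylight time, UTC+13:00.
18:15 UTC + 13h = 07:15 Velos (rolling into the next day, 16 September 2021).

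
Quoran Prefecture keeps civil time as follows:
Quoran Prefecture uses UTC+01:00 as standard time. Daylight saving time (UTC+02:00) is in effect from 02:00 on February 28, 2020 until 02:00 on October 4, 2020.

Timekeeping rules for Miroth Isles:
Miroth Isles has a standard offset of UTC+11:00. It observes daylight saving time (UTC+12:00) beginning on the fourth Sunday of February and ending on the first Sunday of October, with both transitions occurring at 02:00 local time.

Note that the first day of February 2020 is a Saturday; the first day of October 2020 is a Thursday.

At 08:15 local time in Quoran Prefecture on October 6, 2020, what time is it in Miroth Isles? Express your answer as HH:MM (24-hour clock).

October 6, 2020 does not fall between 28 February and 4 October, so daylight saving is not in effect and Quoran Prefecture is at UTC+01:00.
08:15 Quoran Prefecture − 1h = 07:15 UTC.
1 February 2020 is a Saturday, so the first Sunday is February 2 and the fourth is February 23.
1 October 2020 is a Thursday, so the first Sunday is October 4.
At the standard offset (UTC+11:00), 07:15 UTC + 11h = 18:15 Miroth Isles standard time.
Daylight saving runs 23 February – 4 October; the standard-time date in Miroth Isles, October 6, 2020, is outside that window, so Miroth Isles is on standard time at UTC+11:00.
07:15 UTC + 11h = 18:15 Miroth Isles.

18:15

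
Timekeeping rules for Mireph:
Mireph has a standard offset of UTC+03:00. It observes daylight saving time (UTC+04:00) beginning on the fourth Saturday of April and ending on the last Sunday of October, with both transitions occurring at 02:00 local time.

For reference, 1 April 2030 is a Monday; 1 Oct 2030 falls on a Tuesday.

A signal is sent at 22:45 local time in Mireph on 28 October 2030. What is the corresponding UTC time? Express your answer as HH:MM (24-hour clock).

1 April 2030 is a Monday, so the first Saturday is April 6 and the fourth is April 27.
1 October 2030 is a Tuesday, so Sundays fall on 6, 13, 20, 27; the last is October 27.
Daylight saving runs 27 April – 27 October; 28 October 2030 is outside that window, so Mireph is on standard time at UTC+03:00.
22:45 local − 3h = 19:45 UTC.

19:45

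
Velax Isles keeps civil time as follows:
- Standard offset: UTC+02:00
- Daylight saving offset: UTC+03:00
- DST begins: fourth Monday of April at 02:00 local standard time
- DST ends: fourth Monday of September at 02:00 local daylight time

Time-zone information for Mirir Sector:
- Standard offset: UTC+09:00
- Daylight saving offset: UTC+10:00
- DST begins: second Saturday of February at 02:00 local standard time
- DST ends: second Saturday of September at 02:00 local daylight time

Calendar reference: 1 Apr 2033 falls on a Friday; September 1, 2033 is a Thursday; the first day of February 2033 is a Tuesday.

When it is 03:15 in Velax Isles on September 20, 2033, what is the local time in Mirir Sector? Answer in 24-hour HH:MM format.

09:15

1 April 2033 is a Friday, so the first Monday is April 4 and the fourth is April 25.
1 September 2033 is a Thursday, so the first Monday is September 5 and the fourth is September 26.
September 20, 2033 lies within the daylight-saving period (25 April – 26 September), so Velax Isles is on daylight time, UTC+03:00.
03:15 Velax Isles − 3h = 00:15 UTC.
1 February 2033 is a Tuesday, so the first Saturday is February 5 and the second is February 12.
1 September 2033 is a Thursday, so the first Saturday is September 3 and the second is September 10.
At the standard offset (UTC+09:00), 00:15 UTC + 9h = 09:15 Mirir Sector standard time.
The standard-time date in Mirir Sector, September 20, 2033, is outside the daylight-saving period (12 February – 10 September), so Mirir Sector is on standard time, UTC+09:00.
00:15 UTC + 9h = 09:15 Mirir Sector.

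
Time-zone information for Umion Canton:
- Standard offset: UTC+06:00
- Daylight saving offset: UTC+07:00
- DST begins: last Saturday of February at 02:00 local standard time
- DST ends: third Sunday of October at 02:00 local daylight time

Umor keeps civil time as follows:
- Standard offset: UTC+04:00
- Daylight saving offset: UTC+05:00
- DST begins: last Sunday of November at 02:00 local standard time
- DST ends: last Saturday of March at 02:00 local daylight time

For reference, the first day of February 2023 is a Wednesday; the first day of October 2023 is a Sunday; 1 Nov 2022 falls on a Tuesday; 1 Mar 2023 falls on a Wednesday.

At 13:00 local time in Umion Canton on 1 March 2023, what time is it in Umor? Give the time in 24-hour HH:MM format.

1 February 2023 is a Wednesday, so Saturdays fall on 4, 11, 18, 25; the last is February 25.
1 October 2023 is a Sunday, so the first Sunday is October 1 and the third is October 15.
1 March 2023 lies within the daylight-saving period (25 February – 15 October), so Umion Canton is on daylight time, UTC+07:00.
13:00 Umion Canton − 7h = 06:00 UTC.
1 November 2022 is a Tuesday, so Sundays fall on 6, 13, 20, 27; the last is November 27.
1 March 2023 is a Wednesday, so Saturdays fall on 4, 11, 18, 25; the last is March 25.
At the standard offset (UTC+04:00), 06:00 UTC + 4h = 10:00 Umor standard time.
The standard-time date in Umor, 1 March 2023, falls between 27 November 2022 and 25 March 2023, so daylight saving is in effect and Umor is at UTC+05:00.
06:00 UTC + 5h = 11:00 Umor.

11:00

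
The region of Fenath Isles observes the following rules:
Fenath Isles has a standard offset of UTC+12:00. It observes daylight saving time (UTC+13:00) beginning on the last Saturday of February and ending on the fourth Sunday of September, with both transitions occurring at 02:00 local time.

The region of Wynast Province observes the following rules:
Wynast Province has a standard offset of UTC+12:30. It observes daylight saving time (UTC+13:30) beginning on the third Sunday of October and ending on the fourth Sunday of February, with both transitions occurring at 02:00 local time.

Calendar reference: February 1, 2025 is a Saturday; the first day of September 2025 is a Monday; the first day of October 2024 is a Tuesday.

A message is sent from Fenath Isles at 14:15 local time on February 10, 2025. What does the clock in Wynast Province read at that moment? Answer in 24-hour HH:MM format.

1 February 2025 is a Saturday, so Saturdays fall on 1, 8, 15, 22; the last is February 22.
1 September 2025 is a Monday, so the first Sunday is September 7 and the fourth is September 28.
February 10, 2025 is outside the daylight-saving period (22 February – 28 September), so Fenath Isles is on standard time, UTC+12:00.
14:15 Fenath Isles − 12h = 02:15 UTC.
1 October 2024 is a Tuesday, so the first Sunday is October 6 and the third is October 20.
1 February 2025 is a Saturday, so the first Sunday is February 2 and the fourth is February 23.
At the standard offset (UTC+12:30), 02:15 UTC + 12h30m = 14:45 Wynast Province standard time.
The standard-time date in Wynast Province, February 10, 2025, lies within the daylight-saving period (20 October 2024 – 23 February 2025), so Wynast Province is on daylight time, UTC+13:30.
02:15 UTC + 13h30m = 15:45 Wynast Province.

15:45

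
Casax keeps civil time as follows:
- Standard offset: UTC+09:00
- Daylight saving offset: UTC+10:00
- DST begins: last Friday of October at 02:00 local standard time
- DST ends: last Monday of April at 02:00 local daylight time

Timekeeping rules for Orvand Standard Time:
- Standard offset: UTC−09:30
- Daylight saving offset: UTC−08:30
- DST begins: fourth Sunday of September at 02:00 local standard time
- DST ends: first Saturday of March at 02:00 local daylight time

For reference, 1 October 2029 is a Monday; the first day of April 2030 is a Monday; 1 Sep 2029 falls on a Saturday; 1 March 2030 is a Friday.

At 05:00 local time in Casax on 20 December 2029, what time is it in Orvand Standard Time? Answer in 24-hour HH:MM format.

1 October 2029 is a Monday, so Fridays fall on 5, 12, 19, 26; the last is October 26.
1 April 2030 is a Monday, so Mondays fall on 1, 8, 15, 22, 29; the last is April 29.
20 December 2029 lies within the daylight-saving period (26 October 2029 – 29 April 2030), so Casax is on daylight time, UTC+10:00.
05:00 Casax − 10h = 19:00 UTC (rolling into the previous day, 19 December 2029).
1 September 2029 is a Saturday, so the first Sunday is September 2 and the fourth is September 23.
1 March 2030 is a Friday, so the first Saturday is March 2.
At the standard offset (UTC−09:30), 19:00 UTC − 9h30m = 09:30 Orvand Standard Time standard time.
The standard-time date in Orvand Standard Time, 19 December 2029, lies within the daylight-saving period (23 September 2029 – 2 March 2030), so Orvand Standard Time is on daylight time, UTC−08:30.
19:00 UTC − 8h30m = 10:30 Orvand Standard Time.

10:30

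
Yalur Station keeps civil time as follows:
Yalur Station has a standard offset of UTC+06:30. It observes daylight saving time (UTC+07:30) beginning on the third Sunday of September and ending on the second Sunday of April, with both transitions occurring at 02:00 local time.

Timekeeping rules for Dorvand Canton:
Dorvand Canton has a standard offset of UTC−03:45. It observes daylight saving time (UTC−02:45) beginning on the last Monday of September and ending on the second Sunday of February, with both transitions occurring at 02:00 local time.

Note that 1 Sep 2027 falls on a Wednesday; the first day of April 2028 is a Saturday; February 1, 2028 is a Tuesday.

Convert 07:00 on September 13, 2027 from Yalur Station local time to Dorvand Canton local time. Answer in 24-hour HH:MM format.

1 September 2027 is a Wednesday, so the first Sunday is September 5 and the third is September 19.
1 April 2028 is a Saturday, so the first Sunday is April 2 and the second is April 9.
September 13, 2027 does not fall between 19 September 2027 and 9 April 2028, so daylight saving is not in effect and Yalur Station is at UTC+06:30.
07:00 Yalur Station − 6h30m = 00:30 UTC.
1 September 2027 is a Wednesday, so Mondays fall on 6, 13, 20, 27; the last is September 27.
1 February 2028 is a Tuesday, so the first Sunday is February 6 and the second is February 13.
At the standard offset (UTC−03:45), 00:30 UTC − 3h45m = 20:45 Dorvand Canton standard time (rolling into the previous day, 12 September 2027).
The standard-time date in Dorvand Canton, September 12, 2027, is outside the daylight-saving period (27 September 2027 – 13 February 2028), so Dorvand Canton is on standard time, UTC−03:45.
00:30 UTC − 3h45m = 20:45 Dorvand Canton (rolling into the previous day, 12 September 2027).

20:45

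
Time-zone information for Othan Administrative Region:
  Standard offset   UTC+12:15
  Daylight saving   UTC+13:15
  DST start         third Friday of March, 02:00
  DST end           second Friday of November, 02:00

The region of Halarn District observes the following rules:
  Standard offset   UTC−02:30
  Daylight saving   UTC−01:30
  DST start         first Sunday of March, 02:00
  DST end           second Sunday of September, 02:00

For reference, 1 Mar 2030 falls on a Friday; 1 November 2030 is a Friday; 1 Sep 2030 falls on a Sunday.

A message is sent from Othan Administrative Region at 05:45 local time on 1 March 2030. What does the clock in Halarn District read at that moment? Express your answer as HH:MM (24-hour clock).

15:00

1 March 2030 is a Friday, so the first Friday is March 1 and the third is March 15.
1 November 2030 is a Friday, so the first Friday is November 1 and the second is November 8.
1 March 2030 does not fall between 15 March and 8 November, so daylight saving is not in effect and Othan Administrative Region is at UTC+12:15.
05:45 Othan Administrative Region − 12h15m = 17:30 UTC (rolling into the previous day, 28 February 2030).
1 March 2030 is a Friday, so the first Sunday is March 3.
1 September 2030 is a Sunday, so the first Sunday is September 1 and the second is September 8.
At the standard offset (UTC−02:30), 17:30 UTC − 2h30m = 15:00 Halarn District standard time.
Daylight saving runs 3 March – 8 September; the standard-time date in Halarn District, 28 February 2030, is outside that window, so Halarn District is on standard time at UTC−02:30.
17:30 UTC − 2h30m = 15:00 Halarn District.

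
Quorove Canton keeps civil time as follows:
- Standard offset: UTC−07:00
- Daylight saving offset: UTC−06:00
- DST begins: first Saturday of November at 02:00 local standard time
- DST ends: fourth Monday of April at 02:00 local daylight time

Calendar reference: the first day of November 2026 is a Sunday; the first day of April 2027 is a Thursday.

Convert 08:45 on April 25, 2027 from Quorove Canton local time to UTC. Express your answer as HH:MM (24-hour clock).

1 November 2026 is a Sunday, so the first Saturday is November 7.
1 April 2027 is a Thursday, so the first Monday is April 5 and the fourth is April 26.
April 25, 2027 falls between 7 November 2026 and 26 April 2027, so daylight saving is in effect and Quorove Canton is at UTC−06:00.
08:45 local + 6h = 14:45 UTC.

14:45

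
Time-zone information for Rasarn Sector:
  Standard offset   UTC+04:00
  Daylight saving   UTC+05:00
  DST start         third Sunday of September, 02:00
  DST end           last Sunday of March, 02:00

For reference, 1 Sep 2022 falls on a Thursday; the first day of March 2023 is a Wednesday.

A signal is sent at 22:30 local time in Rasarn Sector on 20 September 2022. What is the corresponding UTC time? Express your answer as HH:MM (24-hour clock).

1 September 2022 is a Thursday, so the first Sunday is September 4 and the third is September 18.
1 March 2023 is a Wednesday, so Sundays fall on 5, 12, 19, 26; the last is March 26.
Daylight saving runs 18 September 2022 – 26 March 2023; 20 September 2022 is inside that window, so Rasarn Sector is at UTC+05:00.
22:30 local − 5h = 17:30 UTC.

17:30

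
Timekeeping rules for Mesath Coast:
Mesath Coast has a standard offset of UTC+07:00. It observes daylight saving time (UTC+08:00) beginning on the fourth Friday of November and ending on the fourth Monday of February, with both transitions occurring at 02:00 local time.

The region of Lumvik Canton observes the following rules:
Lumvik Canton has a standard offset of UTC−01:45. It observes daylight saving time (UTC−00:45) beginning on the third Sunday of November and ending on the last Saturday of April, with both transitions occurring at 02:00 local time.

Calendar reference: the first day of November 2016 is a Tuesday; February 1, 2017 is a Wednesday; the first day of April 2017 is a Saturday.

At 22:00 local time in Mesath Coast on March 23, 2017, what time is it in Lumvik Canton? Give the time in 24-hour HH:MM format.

1 November 2016 is a Tuesday, so the first Friday is November 4 and the fourth is November 25.
1 February 2017 is a Wednesday, so the first Monday is February 6 and the fourth is February 27.
March 23, 2017 is outside the daylight-saving period (25 November 2016 – 27 February 2017), so Mesath Coast is on standard time, UTC+07:00.
22:00 Mesath Coast − 7h = 15:00 UTC.
1 November 2016 is a Tuesday, so the first Sunday is November 6 and the third is November 20.
1 April 2017 is a Saturday, so Saturdays fall on 1, 8, 15, 22, 29; the last is April 29.
At the standard offset (UTC−01:45), 15:00 UTC − 1h45m = 13:15 Lumvik Canton standard time.
The standard-time date in Lumvik Canton, March 23, 2017, lies within the daylight-saving period (20 November 2016 – 29 April 2017), so Lumvik Canton is on daylight time, UTC−00:45.
15:00 UTC − 0h45m = 14:15 Lumvik Canton.

14:15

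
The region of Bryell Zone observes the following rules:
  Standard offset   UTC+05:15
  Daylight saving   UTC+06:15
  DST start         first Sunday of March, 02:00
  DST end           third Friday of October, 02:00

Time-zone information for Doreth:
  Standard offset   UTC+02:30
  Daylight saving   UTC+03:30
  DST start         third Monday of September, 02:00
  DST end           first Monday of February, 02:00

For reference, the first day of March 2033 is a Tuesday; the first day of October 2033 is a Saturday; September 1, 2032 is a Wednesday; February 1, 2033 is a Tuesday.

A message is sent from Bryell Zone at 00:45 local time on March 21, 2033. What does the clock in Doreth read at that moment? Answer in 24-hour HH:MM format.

21:00

1 March 2033 is a Tuesday, so the first Sunday is March 6.
1 October 2033 is a Saturday, so the first Friday is October 7 and the third is October 21.
Daylight saving runs 6 March – 21 October; March 21, 2033 is inside that window, so Bryell Zone is at UTC+06:15.
00:45 Bryell Zone − 6h15m = 18:30 UTC (rolling into the previous day, 20 March 2033).
1 September 2032 is a Wednesday, so the first Monday is September 6 and the third is September 20.
1 February 2033 is a Tuesday, so the first Monday is February 7.
At the standard offset (UTC+02:30), 18:30 UTC + 2h30m = 21:00 Doreth standard time.
The standard-time date in Doreth, March 20, 2033, is outside the daylight-saving period (20 September 2032 – 7 February 2033), so Doreth is on standard time, UTC+02:30.
18:30 UTC + 2h30m = 21:00 Doreth.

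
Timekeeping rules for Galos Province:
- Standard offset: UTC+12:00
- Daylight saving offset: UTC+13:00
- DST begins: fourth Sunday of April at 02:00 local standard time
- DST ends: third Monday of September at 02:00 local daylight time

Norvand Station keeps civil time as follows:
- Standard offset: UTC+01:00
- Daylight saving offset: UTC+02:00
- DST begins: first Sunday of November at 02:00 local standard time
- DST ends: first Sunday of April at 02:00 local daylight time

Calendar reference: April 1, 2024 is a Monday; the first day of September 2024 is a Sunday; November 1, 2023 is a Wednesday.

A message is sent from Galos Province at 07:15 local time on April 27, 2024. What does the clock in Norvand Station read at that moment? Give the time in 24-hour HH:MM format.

20:15

1 April 2024 is a Monday, so the first Sunday is April 7 and the fourth is April 28.
1 September 2024 is a Sunday, so the first Monday is September 2 and the third is September 16.
April 27, 2024 is outside the daylight-saving period (28 April – 16 September), so Galos Province is on standard time, UTC+12:00.
07:15 Galos Province − 12h = 19:15 UTC (rolling into the previous day, 26 April 2024).
1 November 2023 is a Wednesday, so the first Sunday is November 5.
1 April 2024 is a Monday, so the first Sunday is April 7.
At the standard offset (UTC+01:00), 19:15 UTC + 1h = 20:15 Norvand Station standard time.
Daylight saving runs 5 November 2023 – 7 April 2024; the standard-time date in Norvand Station, April 26, 2024, is outside that window, so Norvand Station is on standard time at UTC+01:00.
19:15 UTC + 1h = 20:15 Norvand Station.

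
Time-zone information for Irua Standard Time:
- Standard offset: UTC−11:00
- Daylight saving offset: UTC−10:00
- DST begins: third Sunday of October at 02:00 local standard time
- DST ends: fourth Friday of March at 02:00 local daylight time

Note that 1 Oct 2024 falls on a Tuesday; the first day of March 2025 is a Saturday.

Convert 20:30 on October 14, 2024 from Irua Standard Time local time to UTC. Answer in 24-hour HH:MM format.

1 October 2024 is a Tuesday, so the first Sunday is October 6 and the third is October 20.
1 March 2025 is a Saturday, so the first Friday is March 7 and the fourth is March 28.
October 14, 2024 does not fall between 20 October 2024 and 28 March 2025, so daylight saving is not in effect and Irua Standard Time is at UTC−11:00.
20:30 local + 11h = 07:30 UTC (rolling into the next day, 15 October 2024).

07:30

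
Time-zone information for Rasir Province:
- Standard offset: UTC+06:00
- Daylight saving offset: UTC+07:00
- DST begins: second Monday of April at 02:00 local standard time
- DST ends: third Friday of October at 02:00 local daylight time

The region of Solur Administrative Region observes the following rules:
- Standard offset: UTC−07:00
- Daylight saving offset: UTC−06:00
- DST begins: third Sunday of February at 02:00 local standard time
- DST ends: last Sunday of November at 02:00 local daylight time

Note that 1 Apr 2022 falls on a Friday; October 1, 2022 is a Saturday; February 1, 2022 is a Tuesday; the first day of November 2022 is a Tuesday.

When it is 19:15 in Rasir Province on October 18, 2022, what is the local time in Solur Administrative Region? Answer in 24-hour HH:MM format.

1 April 2022 is a Friday, so the first Monday is April 4 and the second is April 11.
1 October 2022 is a Saturday, so the first Friday is October 7 and the third is October 21.
October 18, 2022 falls between 11 April and 21 October, so daylight saving is in effect and Rasir Province is at UTC+07:00.
19:15 Rasir Province − 7h = 12:15 UTC.
1 February 2022 is a Tuesday, so the first Sunday is February 6 and the third is February 20.
1 November 2022 is a Tuesday, so Sundays fall on 6, 13, 20, 27; the last is November 27.
At the standard offset (UTC−07:00), 12:15 UTC − 7h = 05:15 Solur Administrative Region standard time.
The standard-time date in Solur Administrative Region, October 18, 2022, lies within the daylight-saving period (20 February – 27 November), so Solur Administrative Region is on daylight time, UTC−06:00.
12:15 UTC − 6h = 06:15 Solur Administrative Region.

06:15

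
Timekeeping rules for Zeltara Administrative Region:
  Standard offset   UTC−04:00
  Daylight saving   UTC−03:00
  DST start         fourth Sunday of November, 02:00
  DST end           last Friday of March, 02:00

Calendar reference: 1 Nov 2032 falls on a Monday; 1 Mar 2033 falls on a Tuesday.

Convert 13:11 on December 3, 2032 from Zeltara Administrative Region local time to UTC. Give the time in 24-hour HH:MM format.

1 November 2032 is a Monday, so the first Sunday is November 7 and the fourth is November 28.
1 March 2033 is a Tuesday, so Fridays fall on 4, 11, 18, 25; the last is March 25.
December 3, 2032 falls between 28 November 2032 and 25 March 2033, so daylight saving is in effect and Zeltara Administrative Region is at UTC−03:00.
13:11 local + 3h = 16:11 UTC.

16:11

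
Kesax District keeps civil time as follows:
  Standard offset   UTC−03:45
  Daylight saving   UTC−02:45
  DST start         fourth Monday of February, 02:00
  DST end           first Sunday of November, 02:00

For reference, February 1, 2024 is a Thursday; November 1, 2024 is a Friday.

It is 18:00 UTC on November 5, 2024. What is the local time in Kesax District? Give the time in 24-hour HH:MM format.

1 February 2024 is a Thursday, so the first Monday is February 5 and the fourth is February 26.
1 November 2024 is a Friday, so the first Sunday is November 3.
At the standard offset (UTC−03:45), 18:00 UTC − 3h45m = 14:15 Kesax District standard time.
The standard-time date in Kesax District, November 5, 2024, is outside the daylight-saving period (26 February – 3 November), so Kesax District is on standard time, UTC−03:45.
18:00 UTC − 3h45m = 14:15 local.

14:15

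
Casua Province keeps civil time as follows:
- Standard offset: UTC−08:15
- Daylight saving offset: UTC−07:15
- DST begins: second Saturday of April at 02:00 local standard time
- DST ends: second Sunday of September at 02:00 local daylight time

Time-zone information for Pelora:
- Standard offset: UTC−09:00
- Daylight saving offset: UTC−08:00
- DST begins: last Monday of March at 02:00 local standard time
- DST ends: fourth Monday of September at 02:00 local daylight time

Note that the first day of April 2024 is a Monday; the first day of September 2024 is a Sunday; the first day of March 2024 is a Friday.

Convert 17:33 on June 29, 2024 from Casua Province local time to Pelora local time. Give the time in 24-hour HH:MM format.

1 April 2024 is a Monday, so the first Saturday is April 6 and the second is April 13.
1 September 2024 is a Sunday, so the first Sunday is September 1 and the second is September 8.
Daylight saving runs 13 April – 8 September; June 29, 2024 is inside that window, so Casua Province is at UTC−07:15.
17:33 Casua Province + 7h15m = 00:48 UTC (rolling into the next day, 30 June 2024).
1 March 2024 is a Friday, so Mondays fall on 4, 11, 18, 25; the last is March 25.
1 September 2024 is a Sunday, so the first Monday is September 2 and the fourth is September 23.
At the standard offset (UTC−09:00), 00:48 UTC − 9h = 15:48 Pelora standard time (rolling into the previous day, 29 June 2024).
The standard-time date in Pelora, June 29, 2024, lies within the daylight-saving period (25 March – 23 September), so Pelora is on daylight time, UTC−08:00.
00:48 UTC − 8h = 16:48 Pelora (rolling into the previous day, 29 June 2024).

16:48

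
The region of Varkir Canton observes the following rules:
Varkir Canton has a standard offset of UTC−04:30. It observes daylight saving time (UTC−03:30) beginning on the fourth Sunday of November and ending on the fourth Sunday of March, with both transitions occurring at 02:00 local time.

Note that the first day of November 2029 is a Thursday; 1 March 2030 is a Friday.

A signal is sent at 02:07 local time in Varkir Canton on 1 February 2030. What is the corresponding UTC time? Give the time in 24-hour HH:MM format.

05:37

1 November 2029 is a Thursday, so the first Sunday is November 4 and the fourth is November 25.
1 March 2030 is a Friday, so the first Sunday is March 3 and the fourth is March 24.
1 February 2030 lies within the daylight-saving period (25 November 2029 – 24 March 2030), so Varkir Canton is on daylight time, UTC−03:30.
02:07 local + 3h30m = 05:37 UTC.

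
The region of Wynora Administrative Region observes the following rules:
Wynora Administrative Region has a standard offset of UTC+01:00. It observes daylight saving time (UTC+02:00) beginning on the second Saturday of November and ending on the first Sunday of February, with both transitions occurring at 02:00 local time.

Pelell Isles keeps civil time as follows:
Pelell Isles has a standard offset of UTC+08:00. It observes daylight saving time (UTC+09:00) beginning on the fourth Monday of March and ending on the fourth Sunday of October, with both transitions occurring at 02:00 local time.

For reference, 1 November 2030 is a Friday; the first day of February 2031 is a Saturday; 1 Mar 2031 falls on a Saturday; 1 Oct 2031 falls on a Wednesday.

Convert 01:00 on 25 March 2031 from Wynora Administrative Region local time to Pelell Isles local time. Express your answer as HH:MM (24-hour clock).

1 November 2030 is a Friday, so the first Saturday is November 2 and the second is November 9.
1 February 2031 is a Saturday, so the first Sunday is February 2.
25 March 2031 is outside the daylight-saving period (9 November 2030 – 2 February 2031), so Wynora Administrative Region is on standard time, UTC+01:00.
01:00 Wynora Administrative Region − 1h = 00:00 UTC.
1 March 2031 is a Saturday, so the first Monday is March 3 and the fourth is March 24.
1 October 2031 is a Wednesday, so the first Sunday is October 5 and the fourth is October 26.
At the standard offset (UTC+08:00), 00:00 UTC + 8h = 08:00 Pelell Isles standard time.
The standard-time date in Pelell Isles, 25 March 2031, falls between 24 March and 26 October, so daylight saving is in effect and Pelell Isles is at UTC+09:00.
00:00 UTC + 9h = 09:00 Pelell Isles.

09:00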